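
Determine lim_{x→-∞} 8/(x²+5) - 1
Evaluate the dominant behaviour as x → -∞; each term tends to a finite value or vanishes.
Limit = -1.

Final answer: -1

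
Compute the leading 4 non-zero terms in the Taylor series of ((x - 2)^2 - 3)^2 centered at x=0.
-8·x^3 + 18·x^2 - 8·x + 1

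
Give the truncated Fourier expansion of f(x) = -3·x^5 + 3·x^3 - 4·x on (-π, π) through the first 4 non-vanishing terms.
(-764 - 6·π^4 + 126·π^2)·sin(x) + (-18·π^2 + 31 + 3·π^4)·sin(2·x) + (-2·π^4 - 188/27 + 58·π^2/9)·sin(3·x) + (-27·π^2/8 + 209/64 + 3·π^4/2)·sin(4·x)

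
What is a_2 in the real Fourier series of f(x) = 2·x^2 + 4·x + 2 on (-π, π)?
a_2 = (1/π) ∫_{-π}^{π} f(x)·cos(2x) dx.
Evaluate the integral (use parity and integration by parts as needed): a_2 = 2.

Final answer: 2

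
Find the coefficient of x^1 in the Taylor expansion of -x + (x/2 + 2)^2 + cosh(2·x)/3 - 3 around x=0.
Expand to order 1: -x + (x/2 + 2)^2 + cosh(2·x)/3 - 3 = x + 4/3 + O(x^2).
The coefficient of x^1 is 1.

Final answer: 1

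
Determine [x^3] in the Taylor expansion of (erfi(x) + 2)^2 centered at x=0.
Expand to order 3: (erfi(x) + 2)^2 = 8·x^3/(3·√(π)) + 4·x^2/π + 8·x/√(π) + 4 + O(x^4).
The coefficient of x^3 is 8/(3·√(π)).

Final answer: 8/(3·√(π))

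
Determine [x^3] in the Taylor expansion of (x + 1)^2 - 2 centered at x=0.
Expand to order 3: (x + 1)^2 - 2 = x^2 + 2·x - 1 + O(x^4).
The coefficient of x^3 is 0.

Final answer: 0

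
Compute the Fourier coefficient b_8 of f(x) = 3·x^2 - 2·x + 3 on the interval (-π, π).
b_8 = (1/π) ∫_{-π}^{π} f(x)·sin(8x) dx.
Evaluate the integral (use parity and integration by parts as needed): b_8 = 1/2.

Final answer: 1/2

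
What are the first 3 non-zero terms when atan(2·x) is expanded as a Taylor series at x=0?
32·x^5/5 - 8·x^3/3 + 2·x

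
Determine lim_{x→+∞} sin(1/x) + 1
Evaluate the dominant behaviour as x → +∞; each term tends to a finite value or vanishes.
Limit = 1.

Final answer: 1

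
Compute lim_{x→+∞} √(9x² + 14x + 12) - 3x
As x → +∞: multiply by the conjugate to get (14x+12)/(√(9x²+14x+12)+3x); the denominator ~ 6x, so the limit is 14/6 = 7/3.
Limit = 7/3.

Final answer: 7/3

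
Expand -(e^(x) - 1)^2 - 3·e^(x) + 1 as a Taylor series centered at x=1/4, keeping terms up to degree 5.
-e^(1/2) - e^(1/4) + (-2·e^(1/2) - e^(1/4))·(x - 1/4) + (-11·e - e^(1/2) - e^(1/4) + 4·e^(5/4) + 9·e^(3/4))·(x - 1/4)^2/(-6·e^(1/4) - 2·e^(3/4) + 2 + 6·e^(1/2)) + (-23·e - 5·e^(1/2) - e^(1/4) + 8·e^(5/4) + 21·e^(3/4))·(x - 1/4)^3/(-18·e^(1/4) - 6·e^(3/4) + 6 + 18·e^(1/2)) + (-47·e - 13·e^(1/2) - e^(1/4) + 16·e^(5/4) + 45·e^(3/4))·(x - 1/4)^4/(-72·e^(1/4) - 24·e^(3/4) + 24 + 72·e^(1/2)) + (-95·e - 29·e^(1/2) - e^(1/4) + 32·e^(5/4) + 93·e^(3/4))·(x - 1/4)^5/(-360·e^(1/4) - 120·e^(3/4) + 120 + 360·e^(1/2))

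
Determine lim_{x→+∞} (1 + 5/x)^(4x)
As x → +∞: write (1 + 5/x)^(4x) = ((1 + 5/x)^x)^4 → (e^5)^4 = e^20.
Limit = e^(20).

Final answer: e^(20)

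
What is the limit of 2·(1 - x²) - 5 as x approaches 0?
Direct substitution at x = 0 gives -3.

Final answer: -3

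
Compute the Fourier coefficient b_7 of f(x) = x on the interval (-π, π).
b_7 = (1/π) ∫_{-π}^{π} f(x)·sin(7x) dx.
Evaluate the integral (use parity and integration by parts as needed): b_7 = 2/7.

Final answer: 2/7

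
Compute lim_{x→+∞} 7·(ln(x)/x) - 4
Evaluate the dominant behaviour as x → +∞; each term tends to a finite value or vanishes.
Limit = -4.

Final answer: -4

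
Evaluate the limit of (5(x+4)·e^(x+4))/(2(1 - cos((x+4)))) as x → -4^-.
Both numerator and denominator → 0 as x → -4^-; this is a 0/0 indeterminate form.
Expand each to leading order near x = -4: numerator ~ 5·(x + 4), denominator ~ (x + 4)^2.
The limit of the ratio is -∞.

Final answer: -∞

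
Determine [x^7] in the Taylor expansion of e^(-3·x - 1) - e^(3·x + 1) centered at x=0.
Expand to order 7: e^(-3·x - 1) - e^(3·x + 1) = x^7·(-243·e/560 - 243·e^(-1)/560) + x^6·(-81·e/80 + 81·e^(-1)/80) + x^5·(-81·e/40 - 81·e^(-1)/40) + x^4·(-27·e/8 + 27·e^(-1)/8) + x^3·(-9·e/2 - 9·e^(-1)/2) + x^2·(-9·e/2 + 9·e^(-1)/2) + x·(-3·e - 3·e^(-1)) - e + e^(-1) + O(x^8).
The coefficient of x^7 is -243·e/560 - 243·e^(-1)/560.

Final answer: -243·e/560 - 243·e^(-1)/560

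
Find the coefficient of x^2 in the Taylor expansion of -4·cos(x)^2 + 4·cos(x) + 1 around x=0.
Expand to order 2: -4·cos(x)^2 + 4·cos(x) + 1 = 2·x^2 + 1 + O(x^3).
The coefficient of x^2 is 2.

Final answer: 2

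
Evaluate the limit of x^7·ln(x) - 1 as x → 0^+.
The product is a 0·∞ indeterminate form at x → 0⁺.
Rewrite the product as ln(x) / x^(-7) and apply L'Hôpital, or use the standard hierarchy x^(-7) ≫ |ln x| as x → 0⁺.
The indeterminate product → 0, so the limit = -1.

Final answer: -1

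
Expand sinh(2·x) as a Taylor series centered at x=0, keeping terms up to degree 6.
4·x^5/15 + 4·x^3/3 + 2·x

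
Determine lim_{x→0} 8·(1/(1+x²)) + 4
Direct substitution at x = 0 gives 12.

Final answer: 12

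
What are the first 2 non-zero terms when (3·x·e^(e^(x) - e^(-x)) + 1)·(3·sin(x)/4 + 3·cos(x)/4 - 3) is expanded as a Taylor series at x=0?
-6·x - 9/4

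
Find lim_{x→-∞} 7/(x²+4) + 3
Evaluate the dominant behaviour as x → -∞; each term tends to a finite value or vanishes.
Limit = 3.

Final answer: 3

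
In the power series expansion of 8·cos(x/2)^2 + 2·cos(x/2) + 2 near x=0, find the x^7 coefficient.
Expand to order 7: 8·cos(x/2)^2 + 2·cos(x/2) + 2 = -43·x^6/7680 + 11·x^4/64 - 9·x^2/4 + 12 + O(x^8).
The coefficient of x^7 is 0.

Final answer: 0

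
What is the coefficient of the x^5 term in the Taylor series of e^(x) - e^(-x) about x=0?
Expand to order 5: e^(x) - e^(-x) = x^5/60 + x^3/3 + 2·x + O(x^6).
The coefficient of x^5 is 1/60.

Final answer: 1/60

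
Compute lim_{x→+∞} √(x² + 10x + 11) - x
This is an ∞ − ∞ indeterminate form.
Multiply and divide by the conjugate √(x²+10x + 11) + x; the x² terms cancel, leaving (10x + 11)/(√(x²+10x + 11)+x) → 10/2 = 5.
Limit = 5.

Final answer: 5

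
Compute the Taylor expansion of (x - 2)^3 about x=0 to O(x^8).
x^3 - 6·x^2 + 12·x - 8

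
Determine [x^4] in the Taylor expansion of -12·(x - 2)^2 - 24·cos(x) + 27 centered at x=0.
Expand to order 4: -12·(x - 2)^2 - 24·cos(x) + 27 = -x^4 + 48·x - 45 + O(x^5).
The coefficient of x^4 is -1.

Final answer: -1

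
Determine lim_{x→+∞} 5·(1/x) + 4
Evaluate the dominant behaviour as x → +∞; each term tends to a finite value or vanishes.
Limit = 4.

Final answer: 4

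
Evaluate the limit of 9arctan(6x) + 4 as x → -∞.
Evaluate the dominant behaviour as x → -∞; each term tends to a finite value or vanishes.
Limit = 4 - 9·π/2.

Final answer: 4 - 9·π/2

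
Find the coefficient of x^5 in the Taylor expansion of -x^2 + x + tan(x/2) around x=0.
Expand to order 5: -x^2 + x + tan(x/2) = x^5/240 + x^3/24 - x^2 + 3·x/2 + O(x^6).
The coefficient of x^5 is 1/240.

Final answer: 1/240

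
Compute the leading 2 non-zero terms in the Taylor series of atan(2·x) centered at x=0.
-8·x^3/3 + 2·x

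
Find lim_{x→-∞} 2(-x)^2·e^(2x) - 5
The product is a 0·∞ indeterminate form at x → -∞.
Rewrite the product as 2(-x)^2 / e^(-2x) (an ∞/∞ form) and apply L'Hôpital, or use the standard hierarchy e^(2|x|) ≫ |(-x)^2| as x → -∞.
The indeterminate product → 0, so the limit = -5.

Final answer: -5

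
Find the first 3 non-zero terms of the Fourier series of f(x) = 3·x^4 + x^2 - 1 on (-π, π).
(140 - 24·π^2)·cos(x) + (-8 + 6·π^2)·cos(2·x) - 1 + π^2/3 + 3·π^4/5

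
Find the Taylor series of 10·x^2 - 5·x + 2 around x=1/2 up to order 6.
2 + 5·(x - 1/2) + 10·(x - 1/2)^2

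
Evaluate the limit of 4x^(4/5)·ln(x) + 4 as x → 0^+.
The product is a 0·∞ indeterminate form at x → 0⁺.
Rewrite the product as 4·ln(x) / x^(-4/5) and apply L'Hôpital, or use the standard hierarchy x^(-4/5) ≫ |ln x| as x → 0⁺.
The indeterminate product → 0, so the limit = 4.

Final answer: 4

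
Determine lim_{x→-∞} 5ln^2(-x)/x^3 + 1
The quotient is an ∞/∞ indeterminate form as x → -∞.
Compare growth rates of the dominant terms (exponentials ≫ polynomials ≫ logarithms), or apply L'Hôpital's rule; the quotient → 0.
Adding the constant: 0 + 1 = 1. Limit = 1.

Final answer: 1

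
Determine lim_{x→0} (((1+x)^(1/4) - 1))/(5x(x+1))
Both numerator and denominator → 0 as x → 0; this is a 0/0 indeterminate form.
Expand each to leading order near x = 0: numerator ~ x/4, denominator ~ 5·x.
The limit of the ratio is 1/20.

Final answer: 1/20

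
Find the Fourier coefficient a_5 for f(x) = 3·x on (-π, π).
a_5 = (1/π) ∫_{-π}^{π} f(x)·cos(5x) dx.
Evaluate the integral (use parity and integration by parts as needed): a_5 = 0.

Final answer: 0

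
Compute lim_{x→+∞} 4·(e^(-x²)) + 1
Evaluate the dominant behaviour as x → +∞; each term tends to a finite value or vanishes.
Limit = 1.

Final answer: 1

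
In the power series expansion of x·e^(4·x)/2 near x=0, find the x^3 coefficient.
Expand to order 3: x·e^(4·x)/2 = 4·x^3 + 2·x^2 + x/2 + O(x^4).
The coefficient of x^3 is 4.

Final answer: 4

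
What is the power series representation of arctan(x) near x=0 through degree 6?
x^5/5 - x^3/3 + x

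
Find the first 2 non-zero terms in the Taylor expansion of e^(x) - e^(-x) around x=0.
x^3/3 + 2·x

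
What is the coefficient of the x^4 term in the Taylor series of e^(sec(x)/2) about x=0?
Expand to order 4: e^(sec(x)/2) = 13·x^4·e^(1/2)/96 + x^2·e^(1/2)/4 + e^(1/2) + O(x^5).
The coefficient of x^4 is 13·e^(1/2)/96.

Final answer: 13·e^(1/2)/96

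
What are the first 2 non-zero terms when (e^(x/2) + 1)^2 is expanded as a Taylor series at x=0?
2·x + 4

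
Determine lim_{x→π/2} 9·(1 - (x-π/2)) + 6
Direct substitution at x = π/2 gives 15.

Final answer: 15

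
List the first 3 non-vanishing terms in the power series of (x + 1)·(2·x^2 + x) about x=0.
2·x^3 + 3·x^2 + x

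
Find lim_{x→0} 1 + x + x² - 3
Direct substitution at x = 0 gives -2.

Final answer: -2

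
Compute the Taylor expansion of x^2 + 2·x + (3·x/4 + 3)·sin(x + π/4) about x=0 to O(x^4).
-7·√(2)·x^3/16 + x^2·(1 - 3·√(2)/8) + x·(2 + 15·√(2)/8) + 3·√(2)/2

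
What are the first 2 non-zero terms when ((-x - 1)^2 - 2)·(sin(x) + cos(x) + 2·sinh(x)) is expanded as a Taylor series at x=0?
-x - 1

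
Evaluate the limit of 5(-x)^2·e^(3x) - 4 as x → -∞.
The product is a 0·∞ indeterminate form at x → -∞.
Rewrite the product as 5(-x)^2 / e^(-3x) (an ∞/∞ form) and apply L'Hôpital, or use the standard hierarchy e^(3|x|) ≫ |(-x)^2| as x → -∞.
The indeterminate product → 0, so the limit = -4.

Final answer: -4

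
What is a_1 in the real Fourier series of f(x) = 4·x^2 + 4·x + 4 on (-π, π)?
a_1 = (1/π) ∫_{-π}^{π} f(x)·cos(1x) dx.
Evaluate the integral (use parity and integration by parts as needed): a_1 = -16.

Final answer: -16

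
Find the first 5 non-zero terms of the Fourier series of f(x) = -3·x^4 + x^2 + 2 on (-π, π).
(-148 + 24·π^2)·cos(x) + (10 - 6·π^2)·cos(2·x) + (-20/9 + 8·π^2/3)·cos(3·x) + (13/16 - 3·π^2/2)·cos(4·x) - 3·π^4/5 + 2 + π^2/3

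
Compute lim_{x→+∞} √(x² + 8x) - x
As x → +∞: multiply by the conjugate to get (8x)/(√(x²+8x)+x); the denominator ~ 2x, so the limit is 8/2 = 4.
Limit = 4.

Final answer: 4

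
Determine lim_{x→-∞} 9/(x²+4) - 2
Evaluate the dominant behaviour as x → -∞; each term tends to a finite value or vanishes.
Limit = -2.

Final answer: -2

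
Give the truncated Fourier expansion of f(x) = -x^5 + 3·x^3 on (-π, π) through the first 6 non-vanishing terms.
(-276 - 2·π^4 + 46·π^2)·sin(x) + (-8·π^2 + 12 + π^4)·sin(2·x) + (-2·π^4/3 - 188/81 + 94·π^2/27)·sin(3·x) + (-17·π^2/8 + 51/64 + π^4/2)·sin(4·x) + (-2·π^4/5 - 228/625 + 38·π^2/25)·sin(5·x) + (-32·π^2/27 + 16/81 + π^4/3)·sin(6·x)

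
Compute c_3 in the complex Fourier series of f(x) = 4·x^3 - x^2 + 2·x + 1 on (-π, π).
Compute the real Fourier coefficients first: a_3 = 4/9, b_3 = -4/9 + 8·π^2/3.
Then c_3 = (a_3 − i·b_3)/2 = 2/9 - 4·i·π^2/3 + 2·i/9.

Final answer: 2/9 - 4·i·π^2/3 + 2·i/9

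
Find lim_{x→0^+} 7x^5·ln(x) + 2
The product is a 0·∞ indeterminate form at x → 0⁺.
Rewrite the product as 7·ln(x) / x^(-5) and apply L'Hôpital, or use the standard hierarchy x^(-5) ≫ |ln x| as x → 0⁺.
The indeterminate product → 0, so the limit = 2.

Final answer: 2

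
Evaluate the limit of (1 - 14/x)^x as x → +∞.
As x → +∞: this is the defining limit (1 - 14/x)^x → e^(-14).
Limit = e^(-14).

Final answer: e^(-14)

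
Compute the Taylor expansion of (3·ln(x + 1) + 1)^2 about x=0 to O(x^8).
-381·x^7/70 + 117·x^6/20 - 63·x^5/10 + 27·x^4/4 - 7·x^3 + 6·x^2 + 6·x + 1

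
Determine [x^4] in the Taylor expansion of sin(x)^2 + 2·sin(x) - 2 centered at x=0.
Expand to order 4: sin(x)^2 + 2·sin(x) - 2 = -x^4/3 - x^3/3 + x^2 + 2·x - 2 + O(x^5).
The coefficient of x^4 is -1/3.

Final answer: -1/3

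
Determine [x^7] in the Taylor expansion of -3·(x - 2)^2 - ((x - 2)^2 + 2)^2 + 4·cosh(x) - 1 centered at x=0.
Expand to order 7: -3·(x - 2)^2 - ((x - 2)^2 + 2)^2 + 4·cosh(x) - 1 = x^6/180 - 5·x^4/6 + 8·x^3 - 29·x^2 + 60·x - 45 + O(x^8).
The coefficient of x^7 is 0.

Final answer: 0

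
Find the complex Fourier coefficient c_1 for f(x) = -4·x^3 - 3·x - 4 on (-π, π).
Compute the real Fourier coefficients first: a_1 = 0, b_1 = 42 - 8·π^2.
Then c_1 = (a_1 − i·b_1)/2 = -21·i + 4·i·π^2.

Final answer: -21·i + 4·i·π^2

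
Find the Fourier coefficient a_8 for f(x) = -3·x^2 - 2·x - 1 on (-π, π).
a_8 = (1/π) ∫_{-π}^{π} f(x)·cos(8x) dx.
Evaluate the integral (use parity and integration by parts as needed): a_8 = -3/16.

Final answer: -3/16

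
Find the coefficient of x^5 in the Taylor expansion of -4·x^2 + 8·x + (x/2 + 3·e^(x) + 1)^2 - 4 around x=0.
Expand to order 5: -4·x^2 + 8·x + (x/2 + 3·e^(x) + 1)^2 - 4 = 103·x^5/40 + 27·x^4/4 + 29·x^3/2 + 81·x^2/4 + 36·x + 12 + O(x^6).
The coefficient of x^5 is 103/40.

Final answer: 103/40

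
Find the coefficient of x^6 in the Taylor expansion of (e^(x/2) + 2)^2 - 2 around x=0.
Expand to order 6: (e^(x/2) + 2)^2 - 2 = 17·x^6/11520 + 3·x^5/320 + 5·x^4/96 + x^3/4 + x^2 + 3·x + 7 + O(x^7).
The coefficient of x^6 is 17/11520.

Final answer: 17/11520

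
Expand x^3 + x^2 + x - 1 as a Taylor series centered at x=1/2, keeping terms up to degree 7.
-1/8 + 11·(x - 1/2)/4 + 5·(x - 1/2)^2/2 + (x - 1/2)^3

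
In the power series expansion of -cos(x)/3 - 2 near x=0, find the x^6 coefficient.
Expand to order 6: -cos(x)/3 - 2 = x^6/2160 - x^4/72 + x^2/6 - 7/3 + O(x^7).
The coefficient of x^6 is 1/2160.

Final answer: 1/2160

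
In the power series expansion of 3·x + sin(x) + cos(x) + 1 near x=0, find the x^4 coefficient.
Expand to order 4: 3·x + sin(x) + cos(x) + 1 = x^4/24 - x^3/6 - x^2/2 + 4·x + 2 + O(x^5).
The coefficient of x^4 is 1/24.

Final answer: 1/24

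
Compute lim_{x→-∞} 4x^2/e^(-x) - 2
The quotient is an ∞/∞ indeterminate form as x → -∞.
Compare growth rates of the dominant terms (exponentials ≫ polynomials ≫ logarithms), or apply L'Hôpital's rule; the quotient → 0.
Adding the constant: 0 - 2 = -2. Limit = -2.

Final answer: -2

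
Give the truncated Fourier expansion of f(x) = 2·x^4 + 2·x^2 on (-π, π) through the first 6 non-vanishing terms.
(88 - 16·π^2)·cos(x) + (-4 + 4·π^2)·cos(2·x) + (8/27 - 16·π^2/9)·cos(3·x) + (1/8 + π^2)·cos(4·x) + (-16·π^2/25 - 104/625)·cos(5·x) + 2·π^2/3 + 2·π^4/5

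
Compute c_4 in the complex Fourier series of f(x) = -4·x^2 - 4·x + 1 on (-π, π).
Compute the real Fourier coefficients first: a_4 = -1, b_4 = 2.
Then c_4 = (a_4 − i·b_4)/2 = -1/2 - i.

Final answer: -1/2 - i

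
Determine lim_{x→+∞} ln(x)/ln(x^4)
This is an ∞/∞ indeterminate form as x → +∞.
Write ln(x^4) = 4·ln(x), reducing the quotient to 1/4.
Limit = 1/4.

Final answer: 1/4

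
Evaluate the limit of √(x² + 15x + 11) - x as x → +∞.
This is an ∞ − ∞ indeterminate form.
Multiply and divide by the conjugate √(x²+15x + 11) + x; the x² terms cancel, leaving (15x + 11)/(√(x²+15x + 11)+x) → 15/2.
Limit = 15/2.

Final answer: 15/2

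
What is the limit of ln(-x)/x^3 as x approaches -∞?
This is an ∞/∞ indeterminate form as x → -∞.
Compare growth rates of the dominant terms (exponentials ≫ polynomials ≫ logarithms), or apply L'Hôpital's rule; the quotient → 0.
Limit = 0.

Final answer: 0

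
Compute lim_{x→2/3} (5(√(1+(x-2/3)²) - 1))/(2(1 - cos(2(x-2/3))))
Both numerator and denominator → 0 as x → 2/3; this is a 0/0 indeterminate form.
Expand each to leading order near x = 2/3: numerator ~ 5·(x - 2/3)^2/2, denominator ~ 4·(x - 2/3)^2.
The limit of the ratio is 5/8.

Final answer: 5/8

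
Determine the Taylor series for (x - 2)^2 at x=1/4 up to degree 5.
49/16 - 7·(x - 1/4)/2 + (x - 1/4)^2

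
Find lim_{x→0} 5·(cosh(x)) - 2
Direct substitution at x = 0 gives 3.

Final answer: 3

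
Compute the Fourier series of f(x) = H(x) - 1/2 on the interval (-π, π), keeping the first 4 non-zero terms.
2·sin(x)/π + 2·sin(3·x)/(3·π) + 2·sin(5·x)/(5·π) + 2·sin(7·x)/(7·π)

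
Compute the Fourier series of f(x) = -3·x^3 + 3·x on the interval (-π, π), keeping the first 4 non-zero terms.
(42 - 6·π^2)·sin(x) + (-15/2 + 3·π^2)·sin(2·x) + (10/3 - 2·π^2)·sin(3·x) + (-33/16 + 3·π^2/2)·sin(4·x)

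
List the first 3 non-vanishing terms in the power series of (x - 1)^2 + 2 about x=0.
x^2 - 2·x + 3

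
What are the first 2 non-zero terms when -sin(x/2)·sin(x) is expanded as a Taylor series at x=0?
5·x^4/48 - x^2/2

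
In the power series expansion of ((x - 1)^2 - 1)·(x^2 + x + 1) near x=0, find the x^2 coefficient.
Expand to order 2: ((x - 1)^2 - 1)·(x^2 + x + 1) = -x^2 - 2·x + O(x^3).
The coefficient of x^2 is -1.

Final answer: -1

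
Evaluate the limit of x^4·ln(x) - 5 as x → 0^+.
The product is a 0·∞ indeterminate form at x → 0⁺.
Rewrite the product as ln(x) / x^(-4) and apply L'Hôpital, or use the standard hierarchy x^(-4) ≫ |ln x| as x → 0⁺.
The indeterminate product → 0, so the limit = -5.

Final answer: -5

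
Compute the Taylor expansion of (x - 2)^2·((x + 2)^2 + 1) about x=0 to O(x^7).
x^4 - 7·x^2 - 4·x + 20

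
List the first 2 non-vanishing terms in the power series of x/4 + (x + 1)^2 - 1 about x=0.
x^2 + 9·x/4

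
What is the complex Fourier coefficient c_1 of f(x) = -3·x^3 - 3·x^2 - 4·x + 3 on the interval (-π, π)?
Compute the real Fourier coefficients first: a_1 = 12, b_1 = 28 - 6·π^2.
Then c_1 = (a_1 − i·b_1)/2 = 6 - 14·i + 3·i·π^2.

Final answer: 6 - 14·i + 3·i·π^2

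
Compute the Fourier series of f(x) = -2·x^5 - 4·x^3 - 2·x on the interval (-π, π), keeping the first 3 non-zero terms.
(-436 - 4·π^4 + 72·π^2)·sin(x) + (-6·π^2 + 11 + 2·π^4)·sin(2·x) + (-4·π^4/3 - 124/81 + 8·π^2/27)·sin(3·x)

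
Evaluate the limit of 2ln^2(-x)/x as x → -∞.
This is an ∞/∞ indeterminate form as x → -∞.
Compare growth rates of the dominant terms (exponentials ≫ polynomials ≫ logarithms), or apply L'Hôpital's rule; the quotient → 0.
Limit = 0.

Final answer: 0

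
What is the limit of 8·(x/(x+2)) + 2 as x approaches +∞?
Evaluate the dominant behaviour as x → +∞; each term tends to a finite value or vanishes.
Limit = 10.

Final answer: 10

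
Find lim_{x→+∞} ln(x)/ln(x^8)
This is an ∞/∞ indeterminate form as x → +∞.
Write ln(x^8) = 8·ln(x), reducing the quotient to 1/8.
Limit = 1/8.

Final answer: 1/8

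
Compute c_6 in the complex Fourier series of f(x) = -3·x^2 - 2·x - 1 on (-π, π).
Compute the real Fourier coefficients first: a_6 = -1/3, b_6 = 2/3.
Then c_6 = (a_6 − i·b_6)/2 = -1/6 - i/3.

Final answer: -1/6 - i/3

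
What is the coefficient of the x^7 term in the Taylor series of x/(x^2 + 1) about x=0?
Expand to order 7: x/(x^2 + 1) = -x^7 + x^5 - x^3 + x + O(x^8).
The coefficient of x^7 is -1.

Final answer: -1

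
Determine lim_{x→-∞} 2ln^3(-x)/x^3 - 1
The quotient is an ∞/∞ indeterminate form as x → -∞.
Compare growth rates of the dominant terms (exponentials ≫ polynomials ≫ logarithms), or apply L'Hôpital's rule; the quotient → 0.
Adding the constant: 0 - 1 = -1. Limit = -1.

Final answer: -1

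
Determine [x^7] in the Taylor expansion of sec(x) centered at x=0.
Expand to order 7: sec(x) = 61·x^6/720 + 5·x^4/24 + x^2/2 + 1 + O(x^8).
The coefficient of x^7 is 0.

Final answer: 0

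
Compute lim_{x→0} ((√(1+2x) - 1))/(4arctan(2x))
Both numerator and denominator → 0 as x → 0; this is a 0/0 indeterminate form.
Expand each to leading order near x = 0: numerator ~ x, denominator ~ 8·x.
The limit of the ratio is 1/8.

Final answer: 1/8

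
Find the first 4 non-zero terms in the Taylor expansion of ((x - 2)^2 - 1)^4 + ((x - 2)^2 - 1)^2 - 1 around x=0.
-1208·x^3 + 994·x^2 - 456·x + 89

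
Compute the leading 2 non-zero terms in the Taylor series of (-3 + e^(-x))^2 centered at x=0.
4·x + 4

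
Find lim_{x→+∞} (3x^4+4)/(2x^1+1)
This is an ∞/∞ indeterminate form as x → +∞.
Divide numerator and denominator by x^4 and let the lower-order terms vanish; the numerator's degree 4 exceeds the denominator's degree 1, so the quotient diverges.
Limit = ∞.

Final answer: ∞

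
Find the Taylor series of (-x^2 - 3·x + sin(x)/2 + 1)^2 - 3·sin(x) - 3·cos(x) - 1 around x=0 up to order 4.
31·x^4/24 + 16·x^3/3 + 23·x^2/4 - 8·x - 3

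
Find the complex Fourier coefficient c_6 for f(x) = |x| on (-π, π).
Compute the real Fourier coefficients first: a_6 = 0, b_6 = 0.
Then c_6 = (a_6 − i·b_6)/2 = 0.

Final answer: 0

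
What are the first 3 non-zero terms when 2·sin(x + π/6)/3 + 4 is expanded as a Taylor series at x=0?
-x^2/6 + √(3)·x/3 + 13/3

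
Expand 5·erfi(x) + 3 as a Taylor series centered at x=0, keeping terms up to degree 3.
10·x^3/(3·√(π)) + 10·x/√(π) + 3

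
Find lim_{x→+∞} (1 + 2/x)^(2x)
As x → +∞: write (1 + 2/x)^(2x) = ((1 + 2/x)^x)^2 → (e^2)^2 = e^4.
Limit = e^(4).

Final answer: e^(4)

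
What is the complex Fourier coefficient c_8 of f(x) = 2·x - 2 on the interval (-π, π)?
Compute the real Fourier coefficients first: a_8 = 0, b_8 = -1/2.
Then c_8 = (a_8 − i·b_8)/2 = i/4.

Final answer: i/4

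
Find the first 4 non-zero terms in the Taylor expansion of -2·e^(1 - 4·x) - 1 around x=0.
64·e·x^3/3 - 16·e·x^2 + 8·e·x - 2·e - 1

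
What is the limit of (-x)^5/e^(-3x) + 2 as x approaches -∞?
The quotient is an ∞/∞ indeterminate form as x → -∞.
Compare growth rates of the dominant terms (exponentials ≫ polynomials ≫ logarithms), or apply L'Hôpital's rule; the quotient → 0.
Adding the constant: 0 + 2 = 2. Limit = 2.

Final answer: 2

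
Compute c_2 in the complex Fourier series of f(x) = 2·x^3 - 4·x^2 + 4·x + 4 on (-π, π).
Compute the real Fourier coefficients first: a_2 = -4, b_2 = -2·π^2 - 1.
Then c_2 = (a_2 − i·b_2)/2 = -2 + i/2 + i·π^2.

Final answer: -2 + i/2 + i·π^2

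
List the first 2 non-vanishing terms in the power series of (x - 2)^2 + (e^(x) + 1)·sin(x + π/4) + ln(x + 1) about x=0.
x·(-3 + 3·√(2)/2) + √(2) + 4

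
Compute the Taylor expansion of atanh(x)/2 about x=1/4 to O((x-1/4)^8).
atanh(1/4)/2 + 8·(x - 1/4)/15 + 32·(x - 1/4)^2/225 + 2432·(x - 1/4)^3/10125 + 8704·(x - 1/4)^4/50625 + 862208·(x - 1/4)^5/3796875 + 7626752·(x - 1/4)^6/34171875 + 328957952·(x - 1/4)^7/1196015625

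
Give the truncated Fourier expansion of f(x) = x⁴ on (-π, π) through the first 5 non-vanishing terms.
(48 - 8·π^2)·cos(x) + (-3 + 2·π^2)·cos(2·x) + (16/27 - 8·π^2/9)·cos(3·x) + (-3/16 + π^2/2)·cos(4·x) + π^4/5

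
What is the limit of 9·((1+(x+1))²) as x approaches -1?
Direct substitution at x = -1 gives 9.

Final answer: 9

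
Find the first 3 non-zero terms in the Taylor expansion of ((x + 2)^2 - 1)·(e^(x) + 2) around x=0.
17·x^2/2 + 15·x + 9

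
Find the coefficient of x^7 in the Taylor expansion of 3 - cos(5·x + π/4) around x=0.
Expand to order 7: 3 - cos(5·x + π/4) = -15625·√(2)·x^7/2016 + 3125·√(2)·x^6/288 + 625·√(2)·x^5/48 - 625·√(2)·x^4/48 - 125·√(2)·x^3/12 + 25·√(2)·x^2/4 + 5·√(2)·x/2 - √(2)/2 + 3 + O(x^8).
The coefficient of x^7 is -15625·√(2)/2016.

Final answer: -15625·√(2)/2016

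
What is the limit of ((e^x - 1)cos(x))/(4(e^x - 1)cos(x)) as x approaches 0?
Both numerator and denominator → 0 as x → 0; this is a 0/0 indeterminate form.
Expand each to leading order near x = 0: numerator ~ x, denominator ~ 4·x.
The limit of the ratio is 1/4.

Final answer: 1/4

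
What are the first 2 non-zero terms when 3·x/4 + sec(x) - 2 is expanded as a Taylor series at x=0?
3·x/4 - 1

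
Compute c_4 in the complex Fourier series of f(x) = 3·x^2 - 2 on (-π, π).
Compute the real Fourier coefficients first: a_4 = 3/4, b_4 = 0.
Then c_4 = (a_4 − i·b_4)/2 = 3/8.

Final answer: 3/8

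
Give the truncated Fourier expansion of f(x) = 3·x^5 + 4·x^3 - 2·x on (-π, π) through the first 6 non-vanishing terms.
(-112·π^2 + 6·π^4 + 668)·sin(x) + (-3·π^4 - 29/2 + 11·π^2)·sin(2·x) + (-16·π^2/9 - 4/27 + 2·π^4)·sin(3·x) + (-3·π^4/2 - π^2/8 + 67/64)·sin(4·x) + (-596/625 + 16·π^2/25 + 6·π^4/5)·sin(5·x) + (-π^4 - 7·π^2/9 + 43/54)·sin(6·x)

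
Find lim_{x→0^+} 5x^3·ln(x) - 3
The product is a 0·∞ indeterminate form at x → 0⁺.
Rewrite the product as 5·ln(x) / x^(-3) and apply L'Hôpital, or use the standard hierarchy x^(-3) ≫ |ln x| as x → 0⁺.
The indeterminate product → 0, so the limit = -3.

Final answer: -3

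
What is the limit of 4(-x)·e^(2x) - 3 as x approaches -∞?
The product is a 0·∞ indeterminate form at x → -∞.
Rewrite the product as 4(-x) / e^(-2x) (an ∞/∞ form) and apply L'Hôpital, or use the standard hierarchy e^(2|x|) ≫ |(-x)| as x → -∞.
The indeterminate product → 0, so the limit = -3.

Final answer: -3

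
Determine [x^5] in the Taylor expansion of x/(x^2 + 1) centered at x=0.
Expand to order 5: x/(x^2 + 1) = x^5 - x^3 + x + O(x^6).
The coefficient of x^5 is 1.

Final answer: 1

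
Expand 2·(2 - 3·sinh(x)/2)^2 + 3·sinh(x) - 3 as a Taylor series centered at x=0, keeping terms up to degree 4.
3·x^4/2 - 3·x^3/2 + 9·x^2/2 - 9·x + 5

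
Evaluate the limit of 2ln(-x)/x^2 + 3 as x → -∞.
The quotient is an ∞/∞ indeterminate form as x → -∞.
Compare growth rates of the dominant terms (exponentials ≫ polynomials ≫ logarithms), or apply L'Hôpital's rule; the quotient → 0.
Adding the constant: 0 + 3 = 3. Limit = 3.

Final answer: 3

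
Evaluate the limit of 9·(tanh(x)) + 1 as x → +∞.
Evaluate the dominant behaviour as x → +∞; each term tends to a finite value or vanishes.
Limit = 10.

Final answer: 10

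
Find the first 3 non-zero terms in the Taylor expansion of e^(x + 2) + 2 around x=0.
x^2·e^(2)/2 + x·e^(2) + 2 + e^(2)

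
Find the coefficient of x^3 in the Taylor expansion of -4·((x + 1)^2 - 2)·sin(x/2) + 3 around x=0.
Expand to order 3: -4·((x + 1)^2 - 2)·sin(x/2) + 3 = -25·x^3/12 - 4·x^2 + 2·x + 3 + O(x^4).
The coefficient of x^3 is -25/12.

Final answer: -25/12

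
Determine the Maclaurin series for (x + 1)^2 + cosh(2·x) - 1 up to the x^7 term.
4·x^6/45 + 2·x^4/3 + 3·x^2 + 2·x + 1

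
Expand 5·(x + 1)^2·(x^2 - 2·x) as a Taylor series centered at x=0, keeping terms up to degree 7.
5·x^4 - 15·x^2 - 10·x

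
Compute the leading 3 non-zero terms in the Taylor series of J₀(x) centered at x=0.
x^4/64 - x^2/4 + 1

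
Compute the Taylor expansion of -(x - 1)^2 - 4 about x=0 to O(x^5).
-x^2 + 2·x - 5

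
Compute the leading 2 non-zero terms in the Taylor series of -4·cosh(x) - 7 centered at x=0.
-2·x^2 - 11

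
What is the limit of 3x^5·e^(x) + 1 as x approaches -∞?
The product is a 0·∞ indeterminate form at x → -∞.
Rewrite the product as 3x^5 / e^(-x) (an ∞/∞ form) and apply L'Hôpital, or use the standard hierarchy e^(|x|) ≫ |x^5| as x → -∞.
The indeterminate product → 0, so the limit = 1.

Final answer: 1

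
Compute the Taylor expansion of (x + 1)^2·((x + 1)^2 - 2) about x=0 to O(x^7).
x^4 + 4·x^3 + 4·x^2 - 1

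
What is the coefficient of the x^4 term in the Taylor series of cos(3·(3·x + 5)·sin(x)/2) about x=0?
Expand to order 4: cos(3·(3·x + 5)·sin(x)/2) = 16779·x^4/128 - 135·x^3/4 - 225·x^2/8 + 1 + O(x^5).
The coefficient of x^4 is 16779/128.

Final answer: 16779/128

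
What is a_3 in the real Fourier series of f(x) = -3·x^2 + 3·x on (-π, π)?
a_3 = (1/π) ∫_{-π}^{π} f(x)·cos(3x) dx.
Evaluate the integral (use parity and integration by parts as needed): a_3 = 4/3.

Final answer: 4/3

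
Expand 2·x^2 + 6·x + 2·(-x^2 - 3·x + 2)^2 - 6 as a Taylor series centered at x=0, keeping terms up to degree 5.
2·x^4 + 12·x^3 + 12·x^2 - 18·x + 2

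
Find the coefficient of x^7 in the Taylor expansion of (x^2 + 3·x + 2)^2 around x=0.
Expand to order 7: (x^2 + 3·x + 2)^2 = x^4 + 6·x^3 + 13·x^2 + 12·x + 4 + O(x^8).
The coefficient of x^7 is 0.

Final answer: 0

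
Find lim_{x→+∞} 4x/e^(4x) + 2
The quotient is an ∞/∞ indeterminate form as x → +∞.
The exponential denominator e^(4x) dominates the polynomial numerator (e^x ≫ x as x → ∞), so the quotient → 0.
Adding the constant: 0 + 2 = 2. Limit = 2.

Final answer: 2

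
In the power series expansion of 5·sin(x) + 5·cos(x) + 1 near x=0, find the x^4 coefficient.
Expand to order 4: 5·sin(x) + 5·cos(x) + 1 = 5·x^4/24 - 5·x^3/6 - 5·x^2/2 + 5·x + 6 + O(x^5).
The coefficient of x^4 is 5/24.

Final answer: 5/24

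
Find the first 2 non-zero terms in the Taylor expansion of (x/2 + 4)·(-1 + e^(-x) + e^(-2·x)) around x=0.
4 - 23·x/2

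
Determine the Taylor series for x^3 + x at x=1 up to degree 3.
2 + 4·(x - 1) + 3·(x - 1)^2 + (x - 1)^3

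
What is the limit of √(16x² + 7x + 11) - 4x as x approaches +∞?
As x → +∞: multiply by the conjugate to get (7x+11)/(√(16x²+7x+11)+4x); the denominator ~ 8x, so the limit is 7/8.
Limit = 7/8.

Final answer: 7/8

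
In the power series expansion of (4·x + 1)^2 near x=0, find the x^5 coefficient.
Expand to order 5: (4·x + 1)^2 = 16·x^2 + 8·x + 1 + O(x^6).
The coefficient of x^5 is 0.

Final answer: 0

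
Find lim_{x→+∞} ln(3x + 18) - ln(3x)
This is an ∞ − ∞ indeterminate form.
Combine the logarithms: ln(3x+18) − ln(3x) = ln((3x+18)/(3x)) = ln(1 + 18/(3x)) → ln(1) = 0.
Limit = 0.

Final answer: 0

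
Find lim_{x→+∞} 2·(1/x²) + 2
Evaluate the dominant behaviour as x → +∞; each term tends to a finite value or vanishes.
Limit = 2.

Final answer: 2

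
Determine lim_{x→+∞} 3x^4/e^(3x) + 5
The quotient is an ∞/∞ indeterminate form as x → +∞.
The exponential denominator e^(3x) dominates the polynomial numerator (e^x ≫ x^4 as x → ∞), so the quotient → 0.
Adding the constant: 0 + 5 = 5. Limit = 5.

Final answer: 5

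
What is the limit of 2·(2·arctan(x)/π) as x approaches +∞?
Evaluate the dominant behaviour as x → +∞; each term tends to a finite value or vanishes.
Limit = 2.

Final answer: 2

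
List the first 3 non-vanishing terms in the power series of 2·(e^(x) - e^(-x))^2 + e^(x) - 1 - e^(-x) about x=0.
8·x^2 + 2·x - 1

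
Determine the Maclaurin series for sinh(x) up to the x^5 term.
x^5/120 + x^3/6 + x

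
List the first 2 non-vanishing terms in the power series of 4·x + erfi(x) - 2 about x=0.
x·(2/√(π) + 4) - 2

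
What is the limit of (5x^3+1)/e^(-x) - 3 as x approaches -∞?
The quotient is an ∞/∞ indeterminate form as x → -∞.
Compare growth rates of the dominant terms (exponentials ≫ polynomials ≫ logarithms), or apply L'Hôpital's rule; the quotient → 0.
Adding the constant: 0 - 3 = -3. Limit = -3.

Final answer: -3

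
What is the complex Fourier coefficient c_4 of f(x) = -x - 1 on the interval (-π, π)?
Compute the real Fourier coefficients first: a_4 = 0, b_4 = 1/2.
Then c_4 = (a_4 − i·b_4)/2 = -i/4.

Final answer: -i/4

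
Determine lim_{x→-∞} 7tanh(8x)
Evaluate the dominant behaviour as x → -∞; each term tends to a finite value or vanishes.
Limit = -7.

Final answer: -7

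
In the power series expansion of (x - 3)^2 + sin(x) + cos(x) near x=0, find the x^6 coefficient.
Expand to order 6: (x - 3)^2 + sin(x) + cos(x) = -x^6/720 + x^5/120 + x^4/24 - x^3/6 + x^2/2 - 5·x + 10 + O(x^7).
The coefficient of x^6 is -1/720.

Final answer: -1/720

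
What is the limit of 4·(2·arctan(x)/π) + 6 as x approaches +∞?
Evaluate the dominant behaviour as x → +∞; each term tends to a finite value or vanishes.
Limit = 10.

Final answer: 10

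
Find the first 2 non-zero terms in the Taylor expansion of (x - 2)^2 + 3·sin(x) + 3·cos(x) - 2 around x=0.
5 - x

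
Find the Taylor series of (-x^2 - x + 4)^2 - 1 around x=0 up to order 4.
x^4 + 2·x^3 - 7·x^2 - 8·x + 15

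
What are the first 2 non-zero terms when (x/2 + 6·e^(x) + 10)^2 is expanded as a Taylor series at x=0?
208·x + 256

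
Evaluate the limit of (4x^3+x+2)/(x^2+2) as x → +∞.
This is an ∞/∞ indeterminate form as x → +∞.
Divide numerator and denominator by x^3 and let the lower-order terms vanish; the numerator's degree 3 exceeds the denominator's degree 2, so the quotient diverges.
Limit = ∞.

Final answer: ∞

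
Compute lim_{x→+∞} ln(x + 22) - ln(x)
This is an ∞ − ∞ indeterminate form.
Combine the logarithms: ln(x+22) − ln(x) = ln((x+22)/(x)) = ln(1 + 22/(x)) → ln(1) = 0.
Limit = 0.

Final answer: 0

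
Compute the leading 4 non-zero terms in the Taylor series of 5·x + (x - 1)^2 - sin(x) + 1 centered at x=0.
x^3/6 + x^2 + 2·x + 2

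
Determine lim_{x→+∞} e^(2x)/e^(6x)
This is an ∞/∞ indeterminate form as x → +∞.
Rewrite e^(2x)/e^(6x) = e^((2−6)x) = e^(-4x); the exponent coefficient is -4 < 0 so e^(-4x) → 0.
Limit = 0.

Final answer: 0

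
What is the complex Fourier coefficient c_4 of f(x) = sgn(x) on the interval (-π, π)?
Compute the real Fourier coefficients first: a_4 = 0, b_4 = 0.
Then c_4 = (a_4 − i·b_4)/2 = 0.

Final answer: 0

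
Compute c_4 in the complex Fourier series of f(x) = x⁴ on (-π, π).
Compute the real Fourier coefficients first: a_4 = -3/16 + π^2/2, b_4 = 0.
Then c_4 = (a_4 − i·b_4)/2 = -3/32 + π^2/4.

Final answer: -3/32 + π^2/4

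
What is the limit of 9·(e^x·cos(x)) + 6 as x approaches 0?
Direct substitution at x = 0 gives 15.

Final answer: 15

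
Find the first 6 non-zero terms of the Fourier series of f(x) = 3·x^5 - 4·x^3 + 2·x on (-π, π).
(-128·π^2 + 6·π^4 + 772)·sin(x) + (-3·π^4 - 61/2 + 19·π^2)·sin(2·x) + (-64·π^2/9 + 164/27 + 2·π^4)·sin(3·x) + (-3·π^4/2 - 157/64 + 31·π^2/8)·sin(4·x) + (-64·π^2/25 + 884/625 + 6·π^4/5)·sin(5·x) + (-π^4 - 53/54 + 17·π^2/9)·sin(6·x)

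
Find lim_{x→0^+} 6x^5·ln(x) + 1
The product is a 0·∞ indeterminate form at x → 0⁺.
Rewrite the product as 6·ln(x) / x^(-5) and apply L'Hôpital, or use the standard hierarchy x^(-5) ≫ |ln x| as x → 0⁺.
The indeterminate product → 0, so the limit = 1.

Final answer: 1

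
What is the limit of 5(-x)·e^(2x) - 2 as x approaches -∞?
The product is a 0·∞ indeterminate form at x → -∞.
Rewrite the product as 5(-x) / e^(-2x) (an ∞/∞ form) and apply L'Hôpital, or use the standard hierarchy e^(2|x|) ≫ |(-x)| as x → -∞.
The indeterminate product → 0, so the limit = -2.

Final answer: -2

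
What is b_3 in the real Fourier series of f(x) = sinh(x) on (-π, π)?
b_3 = (1/π) ∫_{-π}^{π} f(x)·sin(3x) dx.
Evaluate the integral (use parity and integration by parts as needed): b_3 = 3·sinh(π)/(5·π).

Final answer: 3·sinh(π)/(5·π)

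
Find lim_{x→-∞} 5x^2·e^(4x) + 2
The product is a 0·∞ indeterminate form at x → -∞.
Rewrite the product as 5x^2 / e^(-4x) (an ∞/∞ form) and apply L'Hôpital, or use the standard hierarchy e^(4|x|) ≫ |x^2| as x → -∞.
The indeterminate product → 0, so the limit = 2.

Final answer: 2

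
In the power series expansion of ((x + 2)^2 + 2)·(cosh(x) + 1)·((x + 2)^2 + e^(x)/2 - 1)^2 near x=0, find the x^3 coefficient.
Expand to order 3: ((x + 2)^2 + 2)·(cosh(x) + 1)·((x + 2)^2 + e^(x)/2 - 1)^2 = 556·x^3 + 2645·x^2/4 + 476·x + 147 + O(x^4).
The coefficient of x^3 is 556.

Final answer: 556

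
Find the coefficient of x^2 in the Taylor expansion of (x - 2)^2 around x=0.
Expand to order 2: (x - 2)^2 = x^2 - 4·x + 4 + O(x^3).
The coefficient of x^2 is 1.

Final answer: 1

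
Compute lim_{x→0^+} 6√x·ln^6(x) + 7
The product is a 0·∞ indeterminate form at x → 0⁺.
Rewrite the product as 6·ln^6(x) / x^(-1/2) and apply L'Hôpital, or use the standard hierarchy x^(-1/2) ≫ |ln x|^6 as x → 0⁺.
The indeterminate product → 0, so the limit = 7.

Final answer: 7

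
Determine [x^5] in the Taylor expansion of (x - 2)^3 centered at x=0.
Expand to order 5: (x - 2)^3 = x^3 - 6·x^2 + 12·x - 8 + O(x^6).
The coefficient of x^5 is 0.

Final answer: 0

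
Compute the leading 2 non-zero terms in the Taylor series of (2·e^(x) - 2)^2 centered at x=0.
4·x^3 + 4·x^2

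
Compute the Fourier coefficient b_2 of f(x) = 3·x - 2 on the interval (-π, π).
b_2 = (1/π) ∫_{-π}^{π} f(x)·sin(2x) dx.
Evaluate the integral (use parity and integration by parts as needed): b_2 = -3.

Final answer: -3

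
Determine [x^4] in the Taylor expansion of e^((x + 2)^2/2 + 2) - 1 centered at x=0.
43·e^(4)/24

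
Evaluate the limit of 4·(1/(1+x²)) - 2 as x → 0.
Direct substitution at x = 0 gives 2.

Final answer: 2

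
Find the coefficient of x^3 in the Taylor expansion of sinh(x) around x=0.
Expand to order 3: sinh(x) = x^3/6 + x + O(x^4).
The coefficient of x^3 is 1/6.

Final answer: 1/6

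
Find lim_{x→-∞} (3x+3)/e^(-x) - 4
The quotient is an ∞/∞ indeterminate form as x → -∞.
Compare growth rates of the dominant terms (exponentials ≫ polynomials ≫ logarithms), or apply L'Hôpital's rule; the quotient → 0.
Adding the constant: 0 - 4 = -4. Limit = -4.

Final answer: -4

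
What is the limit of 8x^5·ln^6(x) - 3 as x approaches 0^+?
The product is a 0·∞ indeterminate form at x → 0⁺.
Rewrite the product as 8·ln^6(x) / x^(-5) and apply L'Hôpital, or use the standard hierarchy x^(-5) ≫ |ln x|^6 as x → 0⁺.
The indeterminate product → 0, so the limit = -3.

Final answer: -3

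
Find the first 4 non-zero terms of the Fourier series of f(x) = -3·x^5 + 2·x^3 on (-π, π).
(-744 - 6·π^4 + 124·π^2)·sin(x) + (-17·π^2 + 51/2 + 3·π^4)·sin(2·x) + (-2·π^4 - 104/27 + 52·π^2/9)·sin(3·x) + (-23·π^2/8 + 69/64 + 3·π^4/2)·sin(4·x)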